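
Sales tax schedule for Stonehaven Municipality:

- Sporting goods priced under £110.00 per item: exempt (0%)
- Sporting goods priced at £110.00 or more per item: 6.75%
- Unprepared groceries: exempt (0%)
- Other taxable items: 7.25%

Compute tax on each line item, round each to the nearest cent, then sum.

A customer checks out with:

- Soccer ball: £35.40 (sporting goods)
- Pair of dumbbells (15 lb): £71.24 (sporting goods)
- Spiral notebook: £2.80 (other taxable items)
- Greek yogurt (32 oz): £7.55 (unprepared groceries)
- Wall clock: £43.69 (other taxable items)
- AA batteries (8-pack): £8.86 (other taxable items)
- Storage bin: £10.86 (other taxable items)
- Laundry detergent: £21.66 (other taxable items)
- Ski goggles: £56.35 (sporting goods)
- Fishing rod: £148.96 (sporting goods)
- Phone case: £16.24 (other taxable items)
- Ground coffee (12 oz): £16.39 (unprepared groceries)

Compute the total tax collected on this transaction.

Soccer ball £35.40: sporting goods, under £110.00 → 0% → £0.00
Pair of dumbbells (15 lb) £71.24: sporting goods, under £110.00 → 0% → £0.00
Spiral notebook £2.80: other taxable items → 7.25% → £0.20
Greek yogurt (32 oz) £7.55: unprepared groceries → 0% → £0.00
Wall clock £43.69: other taxable items → 7.25% → £3.17
AA batteries (8-pack) £8.86: other taxable items → 7.25% → £0.64
Storage bin £10.86: other taxable items → 7.25% → £0.79
Laundry detergent £21.66: other taxable items → 7.25% → £1.57
Ski goggles £56.35: sporting goods, under £110.00 → 0% → £0.00
Fishing rod £148.96: sporting goods, £110.00 or more → 6.75% → £10.05
Phone case £16.24: other taxable items → 7.25% → £1.18
Ground coffee (12 oz) £16.39: unprepared groceries → 0% → £0.00
Total tax = £0.20 + £3.17 + £0.64 + £0.79 + £1.57 + £10.05 + £1.18 = £17.60

£17.60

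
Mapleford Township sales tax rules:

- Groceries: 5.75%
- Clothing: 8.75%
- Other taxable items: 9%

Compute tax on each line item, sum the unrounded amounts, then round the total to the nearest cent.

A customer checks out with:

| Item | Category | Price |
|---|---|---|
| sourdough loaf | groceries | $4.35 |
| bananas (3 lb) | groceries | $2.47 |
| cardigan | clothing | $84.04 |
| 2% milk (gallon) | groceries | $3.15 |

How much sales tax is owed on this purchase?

Sourdough loaf $4.35: groceries → 5.75% → $0.250125
Bananas (3 lb) $2.47: groceries → 5.75% → $0.142025
Cardigan $84.04: clothing → 8.75% → $7.3535
2% milk (gallon) $3.15: groceries → 5.75% → $0.181125
Unrounded tax sum = $7.926775 → $7.93

$7.93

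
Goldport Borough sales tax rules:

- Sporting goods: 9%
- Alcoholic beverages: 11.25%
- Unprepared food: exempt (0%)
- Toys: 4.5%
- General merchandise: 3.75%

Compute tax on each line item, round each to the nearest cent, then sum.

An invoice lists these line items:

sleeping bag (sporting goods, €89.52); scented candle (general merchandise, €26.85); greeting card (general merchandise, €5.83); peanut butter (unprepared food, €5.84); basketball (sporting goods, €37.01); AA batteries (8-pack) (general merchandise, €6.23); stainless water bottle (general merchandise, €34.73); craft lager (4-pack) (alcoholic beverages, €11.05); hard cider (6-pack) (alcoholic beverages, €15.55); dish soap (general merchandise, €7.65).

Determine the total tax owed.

€17.43

Sleeping bag €89.52: sporting goods → 9% → €8.06
Scented candle €26.85: general merchandise → 3.75% → €1.01
Greeting card €5.83: general merchandise → 3.75% → €0.22
Peanut butter €5.84: unprepared food → 0% → €0.00
Basketball €37.01: sporting goods → 9% → €3.33
AA batteries (8-pack) €6.23: general merchandise → 3.75% → €0.23
Stainless water bottle €34.73: general merchandise → 3.75% → €1.30
Craft lager (4-pack) €11.05: alcoholic beverages → 11.25% → €1.24
Hard cider (6-pack) €15.55: alcoholic beverages → 11.25% → €1.75
Dish soap €7.65: general merchandise → 3.75% → €0.29
Total tax = €8.06 + €1.01 + €0.22 + €3.33 + €0.23 + €1.30 + €1.24 + €1.75 + €0.29 = €17.43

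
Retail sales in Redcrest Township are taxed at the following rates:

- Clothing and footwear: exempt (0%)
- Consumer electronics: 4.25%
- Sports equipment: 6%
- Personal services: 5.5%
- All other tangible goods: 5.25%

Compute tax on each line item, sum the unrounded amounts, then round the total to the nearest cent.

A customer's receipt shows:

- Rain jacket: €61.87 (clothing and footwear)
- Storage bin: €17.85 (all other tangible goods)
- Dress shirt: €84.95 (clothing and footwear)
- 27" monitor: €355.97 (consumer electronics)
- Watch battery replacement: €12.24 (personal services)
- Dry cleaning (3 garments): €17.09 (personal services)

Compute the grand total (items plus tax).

€567.65

Rain jacket €61.87: clothing and footwear → 0% → €0.00
Storage bin €17.85: all other tangible goods → 5.25% → €0.937125
Dress shirt €84.95: clothing and footwear → 0% → €0.00
27" monitor €355.97: consumer electronics → 4.25% → €15.128725
Watch battery replacement €12.24: personal services → 5.5% → €0.6732
Dry cleaning (3 garments) €17.09: personal services → 5.5% → €0.93995
Subtotal = €549.97; unrounded tax = €17.679 → €17.68; total due = €567.65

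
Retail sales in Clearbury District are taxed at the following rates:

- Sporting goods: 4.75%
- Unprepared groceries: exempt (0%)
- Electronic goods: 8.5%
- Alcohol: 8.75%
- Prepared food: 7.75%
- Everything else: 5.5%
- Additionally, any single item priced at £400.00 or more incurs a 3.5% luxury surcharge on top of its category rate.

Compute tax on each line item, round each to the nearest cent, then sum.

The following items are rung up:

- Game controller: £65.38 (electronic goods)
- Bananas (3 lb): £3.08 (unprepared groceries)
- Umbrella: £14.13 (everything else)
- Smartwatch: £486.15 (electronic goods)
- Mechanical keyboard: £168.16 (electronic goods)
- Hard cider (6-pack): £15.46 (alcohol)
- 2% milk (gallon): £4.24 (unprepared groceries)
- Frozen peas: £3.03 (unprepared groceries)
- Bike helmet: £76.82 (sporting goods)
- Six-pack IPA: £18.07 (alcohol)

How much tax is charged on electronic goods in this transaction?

Game controller £65.38: electronic goods → 8.5% → £5.56
Smartwatch £486.15: electronic goods → 8.5% + 3.5% surcharge = 12% → £58.34
Mechanical keyboard £168.16: electronic goods → 8.5% → £14.29
Tax on electronic goods = £5.56 + £58.34 + £14.29 = £78.19

£78.19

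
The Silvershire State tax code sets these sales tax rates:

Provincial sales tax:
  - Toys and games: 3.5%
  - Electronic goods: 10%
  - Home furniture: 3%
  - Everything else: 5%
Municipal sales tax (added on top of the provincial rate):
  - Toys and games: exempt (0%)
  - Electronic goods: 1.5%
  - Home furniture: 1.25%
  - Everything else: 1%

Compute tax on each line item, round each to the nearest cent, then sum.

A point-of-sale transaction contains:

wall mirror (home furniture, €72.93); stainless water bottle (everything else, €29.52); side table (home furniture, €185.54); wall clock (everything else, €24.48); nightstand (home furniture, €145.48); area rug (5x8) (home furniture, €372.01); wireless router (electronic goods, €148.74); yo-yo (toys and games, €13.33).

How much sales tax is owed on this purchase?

€53.80

Wall mirror €72.93: home furniture → 3% + 1.25% municipal = 4.25% → €3.10
Stainless water bottle €29.52: everything else → 5% + 1% municipal = 6% → €1.77
Side table €185.54: home furniture → 3% + 1.25% municipal = 4.25% → €7.89
Wall clock €24.48: everything else → 5% + 1% municipal = 6% → €1.47
Nightstand €145.48: home furniture → 3% + 1.25% municipal = 4.25% → €6.18
Area rug (5x8) €372.01: home furniture → 3% + 1.25% municipal = 4.25% → €15.81
Wireless router €148.74: electronic goods → 10% + 1.5% municipal = 11.5% → €17.11
Yo-yo €13.33: toys and games → 3.5% + 0% municipal = 3.5% → €0.47
Total tax = €3.10 + €1.77 + €7.89 + €1.47 + €6.18 + €15.81 + €17.11 + €0.47 = €53.80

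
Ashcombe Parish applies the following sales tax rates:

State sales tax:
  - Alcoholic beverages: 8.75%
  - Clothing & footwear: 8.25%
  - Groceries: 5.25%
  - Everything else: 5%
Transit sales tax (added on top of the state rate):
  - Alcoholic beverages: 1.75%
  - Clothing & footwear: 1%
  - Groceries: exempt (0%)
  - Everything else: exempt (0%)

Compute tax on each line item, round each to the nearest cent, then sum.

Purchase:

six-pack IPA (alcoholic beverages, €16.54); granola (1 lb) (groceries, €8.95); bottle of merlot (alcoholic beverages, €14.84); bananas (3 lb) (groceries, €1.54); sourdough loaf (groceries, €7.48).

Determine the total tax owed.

Six-pack IPA €16.54: alcoholic beverages → 8.75% + 1.75% transit = 10.5% → €1.74
Granola (1 lb) €8.95: groceries → 5.25% + 0% transit = 5.25% → €0.47
Bottle of merlot €14.84: alcoholic beverages → 8.75% + 1.75% transit = 10.5% → €1.56
Bananas (3 lb) €1.54: groceries → 5.25% + 0% transit = 5.25% → €0.08
Sourdough loaf €7.48: groceries → 5.25% + 0% transit = 5.25% → €0.39
Total tax = €1.74 + €0.47 + €1.56 + €0.08 + €0.39 = €4.24

€4.24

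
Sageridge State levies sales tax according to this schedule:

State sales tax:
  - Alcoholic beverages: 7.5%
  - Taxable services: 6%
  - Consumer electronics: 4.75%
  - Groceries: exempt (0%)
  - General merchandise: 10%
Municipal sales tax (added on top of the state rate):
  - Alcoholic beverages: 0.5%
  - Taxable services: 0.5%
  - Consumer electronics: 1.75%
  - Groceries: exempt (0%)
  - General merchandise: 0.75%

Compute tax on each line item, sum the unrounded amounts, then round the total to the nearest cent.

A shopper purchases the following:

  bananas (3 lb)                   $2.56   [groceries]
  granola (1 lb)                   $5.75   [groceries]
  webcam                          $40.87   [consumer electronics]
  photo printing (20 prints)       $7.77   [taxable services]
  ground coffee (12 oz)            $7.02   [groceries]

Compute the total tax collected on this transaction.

$3.16

Bananas (3 lb) $2.56: groceries → 0% + 0% municipal = 0% → $0.00
Granola (1 lb) $5.75: groceries → 0% + 0% municipal = 0% → $0.00
Webcam $40.87: consumer electronics → 4.75% + 1.75% municipal = 6.5% → $2.65655
Photo printing (20 prints) $7.77: taxable services → 6% + 0.5% municipal = 6.5% → $0.50505
Ground coffee (12 oz) $7.02: groceries → 0% + 0% municipal = 0% → $0.00
Unrounded tax sum = $3.1616 → $3.16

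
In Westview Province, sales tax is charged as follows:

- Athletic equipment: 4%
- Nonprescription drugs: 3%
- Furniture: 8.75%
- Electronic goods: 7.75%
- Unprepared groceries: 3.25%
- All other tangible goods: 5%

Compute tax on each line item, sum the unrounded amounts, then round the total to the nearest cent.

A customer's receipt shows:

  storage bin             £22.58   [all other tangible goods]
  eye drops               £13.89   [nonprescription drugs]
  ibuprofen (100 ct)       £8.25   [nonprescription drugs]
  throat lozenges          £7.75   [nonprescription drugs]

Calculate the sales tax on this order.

Storage bin £22.58: all other tangible goods → 5% → £1.129
Eye drops £13.89: nonprescription drugs → 3% → £0.4167
Ibuprofen (100 ct) £8.25: nonprescription drugs → 3% → £0.2475
Throat lozenges £7.75: nonprescription drugs → 3% → £0.2325
Unrounded tax sum = £2.0257 → £2.03

£2.03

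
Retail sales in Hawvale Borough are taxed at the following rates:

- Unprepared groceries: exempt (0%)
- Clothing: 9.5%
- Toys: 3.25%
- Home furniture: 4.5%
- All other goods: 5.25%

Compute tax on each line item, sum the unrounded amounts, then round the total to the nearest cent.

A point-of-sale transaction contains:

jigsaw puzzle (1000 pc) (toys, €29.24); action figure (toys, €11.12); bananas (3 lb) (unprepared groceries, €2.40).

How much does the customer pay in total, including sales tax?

€44.07

Jigsaw puzzle (1000 pc) €29.24: toys → 3.25% → €0.9503
Action figure €11.12: toys → 3.25% → €0.3614
Bananas (3 lb) €2.40: unprepared groceries → 0% → €0.00
Subtotal = €42.76; unrounded tax = €1.3117 → €1.31; total due = €44.07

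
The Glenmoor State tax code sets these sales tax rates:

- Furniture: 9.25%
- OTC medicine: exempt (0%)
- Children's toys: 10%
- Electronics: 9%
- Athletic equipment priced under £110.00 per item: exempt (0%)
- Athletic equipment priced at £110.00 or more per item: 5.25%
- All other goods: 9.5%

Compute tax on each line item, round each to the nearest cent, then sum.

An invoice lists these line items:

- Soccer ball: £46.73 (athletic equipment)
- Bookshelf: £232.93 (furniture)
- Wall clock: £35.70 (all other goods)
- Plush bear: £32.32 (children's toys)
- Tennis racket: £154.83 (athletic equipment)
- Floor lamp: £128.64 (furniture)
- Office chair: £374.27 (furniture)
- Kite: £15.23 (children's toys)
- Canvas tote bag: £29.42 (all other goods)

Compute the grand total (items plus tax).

Soccer ball £46.73: athletic equipment, under £110.00 → 0% → £0.00
Bookshelf £232.93: furniture → 9.25% → £21.55
Wall clock £35.70: all other goods → 9.5% → £3.39
Plush bear £32.32: children's toys → 10% → £3.23
Tennis racket £154.83: athletic equipment, £110.00 or more → 5.25% → £8.13
Floor lamp £128.64: furniture → 9.25% → £11.90
Office chair £374.27: furniture → 9.25% → £34.62
Kite £15.23: children's toys → 10% → £1.52
Canvas tote bag £29.42: all other goods → 9.5% → £2.79
Subtotal = £1050.07; tax = £87.13; total due = £1137.20

£1137.20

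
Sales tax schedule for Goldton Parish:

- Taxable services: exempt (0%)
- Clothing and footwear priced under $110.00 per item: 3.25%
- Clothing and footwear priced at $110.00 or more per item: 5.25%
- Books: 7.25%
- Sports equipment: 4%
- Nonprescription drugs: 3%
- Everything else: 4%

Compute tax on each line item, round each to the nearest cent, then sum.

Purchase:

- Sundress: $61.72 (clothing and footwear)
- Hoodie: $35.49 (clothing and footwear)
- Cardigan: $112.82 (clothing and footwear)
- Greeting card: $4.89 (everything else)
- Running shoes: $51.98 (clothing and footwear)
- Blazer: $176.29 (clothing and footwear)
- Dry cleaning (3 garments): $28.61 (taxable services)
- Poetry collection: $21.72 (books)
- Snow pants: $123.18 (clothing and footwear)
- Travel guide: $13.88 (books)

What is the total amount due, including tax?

Sundress $61.72: clothing and footwear, under $110.00 → 3.25% → $2.01
Hoodie $35.49: clothing and footwear, under $110.00 → 3.25% → $1.15
Cardigan $112.82: clothing and footwear, $110.00 or more → 5.25% → $5.92
Greeting card $4.89: everything else → 4% → $0.20
Running shoes $51.98: clothing and footwear, under $110.00 → 3.25% → $1.69
Blazer $176.29: clothing and footwear, $110.00 or more → 5.25% → $9.26
Dry cleaning (3 garments) $28.61: taxable services → 0% → $0.00
Poetry collection $21.72: books → 7.25% → $1.57
Snow pants $123.18: clothing and footwear, $110.00 or more → 5.25% → $6.47
Travel guide $13.88: books → 7.25% → $1.01
Subtotal = $630.58; tax = $29.28; total due = $659.86

$659.86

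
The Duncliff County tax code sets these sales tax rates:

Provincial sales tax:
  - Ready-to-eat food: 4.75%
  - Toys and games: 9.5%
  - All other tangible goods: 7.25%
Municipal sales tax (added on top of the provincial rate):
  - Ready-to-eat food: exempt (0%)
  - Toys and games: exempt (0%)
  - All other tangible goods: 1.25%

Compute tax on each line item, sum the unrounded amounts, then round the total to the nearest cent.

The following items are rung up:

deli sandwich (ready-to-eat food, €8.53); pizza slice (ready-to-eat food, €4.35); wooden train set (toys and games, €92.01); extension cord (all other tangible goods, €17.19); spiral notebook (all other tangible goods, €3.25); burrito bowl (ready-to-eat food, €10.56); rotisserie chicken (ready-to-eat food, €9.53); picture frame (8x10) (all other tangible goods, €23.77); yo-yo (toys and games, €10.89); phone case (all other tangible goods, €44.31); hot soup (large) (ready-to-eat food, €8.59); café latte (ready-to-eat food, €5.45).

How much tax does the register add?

Deli sandwich €8.53: ready-to-eat food → 4.75% + 0% municipal = 4.75% → €0.405175
Pizza slice €4.35: ready-to-eat food → 4.75% + 0% municipal = 4.75% → €0.206625
Wooden train set €92.01: toys and games → 9.5% + 0% municipal = 9.5% → €8.74095
Extension cord €17.19: all other tangible goods → 7.25% + 1.25% municipal = 8.5% → €1.46115
Spiral notebook €3.25: all other tangible goods → 7.25% + 1.25% municipal = 8.5% → €0.27625
Burrito bowl €10.56: ready-to-eat food → 4.75% + 0% municipal = 4.75% → €0.5016
Rotisserie chicken €9.53: ready-to-eat food → 4.75% + 0% municipal = 4.75% → €0.452675
Picture frame (8x10) €23.77: all other tangible goods → 7.25% + 1.25% municipal = 8.5% → €2.02045
Yo-yo €10.89: toys and games → 9.5% + 0% municipal = 9.5% → €1.03455
Phone case €44.31: all other tangible goods → 7.25% + 1.25% municipal = 8.5% → €3.76635
Hot soup (large) €8.59: ready-to-eat food → 4.75% + 0% municipal = 4.75% → €0.408025
Café latte €5.45: ready-to-eat food → 4.75% + 0% municipal = 4.75% → €0.258875
Unrounded tax sum = €19.532675 → €19.53

€19.53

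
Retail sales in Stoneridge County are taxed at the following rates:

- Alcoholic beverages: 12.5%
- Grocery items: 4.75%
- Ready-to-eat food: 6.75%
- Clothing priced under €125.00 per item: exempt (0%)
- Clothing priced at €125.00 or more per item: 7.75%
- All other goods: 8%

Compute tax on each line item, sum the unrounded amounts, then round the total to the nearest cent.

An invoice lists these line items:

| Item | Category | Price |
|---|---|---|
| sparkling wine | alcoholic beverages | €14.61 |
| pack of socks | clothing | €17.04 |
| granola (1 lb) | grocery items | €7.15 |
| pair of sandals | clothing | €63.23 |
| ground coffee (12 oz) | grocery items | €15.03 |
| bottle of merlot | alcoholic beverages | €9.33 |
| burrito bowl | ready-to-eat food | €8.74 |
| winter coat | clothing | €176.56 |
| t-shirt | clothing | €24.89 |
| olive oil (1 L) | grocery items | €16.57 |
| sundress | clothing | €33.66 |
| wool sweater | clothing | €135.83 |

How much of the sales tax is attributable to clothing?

€24.21

Pack of socks €17.04: clothing, under €125.00 → 0% → €0.00
Pair of sandals €63.23: clothing, under €125.00 → 0% → €0.00
Winter coat €176.56: clothing, €125.00 or more → 7.75% → €13.6834
T-shirt €24.89: clothing, under €125.00 → 0% → €0.00
Sundress €33.66: clothing, under €125.00 → 0% → €0.00
Wool sweater €135.83: clothing, €125.00 or more → 7.75% → €10.526825
Tax on clothing: unrounded sum = €24.210225 → €24.21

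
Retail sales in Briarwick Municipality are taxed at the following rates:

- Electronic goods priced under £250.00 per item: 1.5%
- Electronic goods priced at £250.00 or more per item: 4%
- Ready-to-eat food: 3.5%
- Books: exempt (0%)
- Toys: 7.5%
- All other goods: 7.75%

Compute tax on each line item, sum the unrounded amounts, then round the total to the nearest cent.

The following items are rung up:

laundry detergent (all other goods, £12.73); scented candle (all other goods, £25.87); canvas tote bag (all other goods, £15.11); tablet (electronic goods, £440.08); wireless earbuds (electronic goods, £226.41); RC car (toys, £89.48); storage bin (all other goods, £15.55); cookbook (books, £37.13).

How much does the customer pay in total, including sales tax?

Laundry detergent £12.73: all other goods → 7.75% → £0.986575
Scented candle £25.87: all other goods → 7.75% → £2.004925
Canvas tote bag £15.11: all other goods → 7.75% → £1.171025
Tablet £440.08: electronic goods, £250.00 or more → 4% → £17.6032
Wireless earbuds £226.41: electronic goods, under £250.00 → 1.5% → £3.39615
RC car £89.48: toys → 7.5% → £6.711
Storage bin £15.55: all other goods → 7.75% → £1.205125
Cookbook £37.13: books → 0% → £0.00
Subtotal = £862.36; unrounded tax = £33.078 → £33.08; total due = £895.44

£895.44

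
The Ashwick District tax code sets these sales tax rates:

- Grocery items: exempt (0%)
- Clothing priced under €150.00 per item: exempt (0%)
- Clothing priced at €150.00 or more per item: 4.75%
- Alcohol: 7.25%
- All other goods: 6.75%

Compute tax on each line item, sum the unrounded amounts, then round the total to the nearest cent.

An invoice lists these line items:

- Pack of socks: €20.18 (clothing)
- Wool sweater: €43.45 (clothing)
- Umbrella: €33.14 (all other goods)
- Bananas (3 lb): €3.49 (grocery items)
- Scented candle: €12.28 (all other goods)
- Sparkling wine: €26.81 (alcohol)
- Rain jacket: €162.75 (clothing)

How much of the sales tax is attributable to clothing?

€7.73

Pack of socks €20.18: clothing, under €150.00 → 0% → €0.00
Wool sweater €43.45: clothing, under €150.00 → 0% → €0.00
Rain jacket €162.75: clothing, €150.00 or more → 4.75% → €7.730625
Tax on clothing: unrounded sum = €7.730625 → €7.73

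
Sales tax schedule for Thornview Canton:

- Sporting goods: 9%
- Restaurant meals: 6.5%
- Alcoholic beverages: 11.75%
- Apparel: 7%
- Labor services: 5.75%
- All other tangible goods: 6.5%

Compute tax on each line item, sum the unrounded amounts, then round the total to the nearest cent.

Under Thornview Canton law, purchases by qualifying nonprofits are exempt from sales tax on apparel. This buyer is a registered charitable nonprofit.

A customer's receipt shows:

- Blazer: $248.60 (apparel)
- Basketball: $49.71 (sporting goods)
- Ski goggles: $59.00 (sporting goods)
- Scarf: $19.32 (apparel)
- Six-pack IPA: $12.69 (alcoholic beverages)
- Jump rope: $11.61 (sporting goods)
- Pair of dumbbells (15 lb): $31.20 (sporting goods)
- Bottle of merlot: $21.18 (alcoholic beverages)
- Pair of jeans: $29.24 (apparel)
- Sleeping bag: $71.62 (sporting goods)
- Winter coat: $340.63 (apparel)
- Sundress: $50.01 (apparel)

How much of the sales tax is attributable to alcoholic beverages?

$3.98

Six-pack IPA $12.69: alcoholic beverages → 11.75% → $1.491075
Bottle of merlot $21.18: alcoholic beverages → 11.75% → $2.48865
Tax on alcoholic beverages: unrounded sum = $3.979725 → $3.98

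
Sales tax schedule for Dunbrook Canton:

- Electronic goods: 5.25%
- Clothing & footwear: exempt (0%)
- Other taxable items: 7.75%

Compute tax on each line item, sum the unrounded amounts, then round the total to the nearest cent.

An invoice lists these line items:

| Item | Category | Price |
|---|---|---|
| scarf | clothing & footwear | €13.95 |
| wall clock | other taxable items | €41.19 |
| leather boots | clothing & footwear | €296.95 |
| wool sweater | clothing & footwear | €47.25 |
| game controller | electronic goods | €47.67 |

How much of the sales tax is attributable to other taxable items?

€3.19

Wall clock €41.19: other taxable items → 7.75% → €3.192225
Tax on other taxable items: unrounded sum = €3.192225 → €3.19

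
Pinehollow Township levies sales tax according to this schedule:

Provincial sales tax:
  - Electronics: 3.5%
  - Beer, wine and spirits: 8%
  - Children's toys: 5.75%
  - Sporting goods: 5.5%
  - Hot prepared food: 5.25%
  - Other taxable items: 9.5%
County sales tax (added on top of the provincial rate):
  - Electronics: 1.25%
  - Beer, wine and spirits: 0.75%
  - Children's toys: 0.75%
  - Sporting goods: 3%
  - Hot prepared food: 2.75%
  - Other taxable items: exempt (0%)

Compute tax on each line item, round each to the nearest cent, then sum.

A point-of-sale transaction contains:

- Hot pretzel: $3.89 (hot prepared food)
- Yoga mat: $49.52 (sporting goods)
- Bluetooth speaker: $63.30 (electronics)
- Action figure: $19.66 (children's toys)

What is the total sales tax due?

Hot pretzel $3.89: hot prepared food → 5.25% + 2.75% county = 8% → $0.31
Yoga mat $49.52: sporting goods → 5.5% + 3% county = 8.5% → $4.21
Bluetooth speaker $63.30: electronics → 3.5% + 1.25% county = 4.75% → $3.01
Action figure $19.66: children's toys → 5.75% + 0.75% county = 6.5% → $1.28
Total tax = $0.31 + $4.21 + $3.01 + $1.28 = $8.81

$8.81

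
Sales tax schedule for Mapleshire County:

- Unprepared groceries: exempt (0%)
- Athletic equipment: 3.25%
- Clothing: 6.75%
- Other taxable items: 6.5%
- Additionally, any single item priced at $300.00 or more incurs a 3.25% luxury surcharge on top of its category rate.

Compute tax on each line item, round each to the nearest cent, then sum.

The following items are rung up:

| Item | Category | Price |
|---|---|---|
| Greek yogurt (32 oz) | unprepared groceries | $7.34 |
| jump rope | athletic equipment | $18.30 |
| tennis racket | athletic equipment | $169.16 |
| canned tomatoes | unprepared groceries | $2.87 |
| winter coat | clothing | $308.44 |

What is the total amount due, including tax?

$543.04

Greek yogurt (32 oz) $7.34: unprepared groceries → 0% → $0.00
Jump rope $18.30: athletic equipment → 3.25% → $0.59
Tennis racket $169.16: athletic equipment → 3.25% → $5.50
Canned tomatoes $2.87: unprepared groceries → 0% → $0.00
Winter coat $308.44: clothing → 6.75% + 3.25% surcharge = 10% → $30.84
Subtotal = $506.11; tax = $36.93; total due = $543.04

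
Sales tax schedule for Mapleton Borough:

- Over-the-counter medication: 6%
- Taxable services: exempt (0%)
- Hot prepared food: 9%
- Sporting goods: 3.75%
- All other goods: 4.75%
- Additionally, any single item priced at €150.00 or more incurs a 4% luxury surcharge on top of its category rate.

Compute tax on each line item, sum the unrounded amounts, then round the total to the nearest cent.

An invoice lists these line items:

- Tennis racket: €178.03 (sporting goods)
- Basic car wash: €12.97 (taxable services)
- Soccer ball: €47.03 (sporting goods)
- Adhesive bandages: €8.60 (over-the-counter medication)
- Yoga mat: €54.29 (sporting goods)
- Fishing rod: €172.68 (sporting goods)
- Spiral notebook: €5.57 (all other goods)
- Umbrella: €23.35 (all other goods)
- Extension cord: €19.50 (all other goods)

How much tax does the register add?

Tennis racket €178.03: sporting goods → 3.75% + 4% surcharge = 7.75% → €13.797325
Basic car wash €12.97: taxable services → 0% → €0.00
Soccer ball €47.03: sporting goods → 3.75% → €1.763625
Adhesive bandages €8.60: over-the-counter medication → 6% → €0.516
Yoga mat €54.29: sporting goods → 3.75% → €2.035875
Fishing rod €172.68: sporting goods → 3.75% + 4% surcharge = 7.75% → €13.3827
Spiral notebook €5.57: all other goods → 4.75% → €0.264575
Umbrella €23.35: all other goods → 4.75% → €1.109125
Extension cord €19.50: all other goods → 4.75% → €0.92625
Unrounded tax sum = €33.795475 → €33.80

€33.80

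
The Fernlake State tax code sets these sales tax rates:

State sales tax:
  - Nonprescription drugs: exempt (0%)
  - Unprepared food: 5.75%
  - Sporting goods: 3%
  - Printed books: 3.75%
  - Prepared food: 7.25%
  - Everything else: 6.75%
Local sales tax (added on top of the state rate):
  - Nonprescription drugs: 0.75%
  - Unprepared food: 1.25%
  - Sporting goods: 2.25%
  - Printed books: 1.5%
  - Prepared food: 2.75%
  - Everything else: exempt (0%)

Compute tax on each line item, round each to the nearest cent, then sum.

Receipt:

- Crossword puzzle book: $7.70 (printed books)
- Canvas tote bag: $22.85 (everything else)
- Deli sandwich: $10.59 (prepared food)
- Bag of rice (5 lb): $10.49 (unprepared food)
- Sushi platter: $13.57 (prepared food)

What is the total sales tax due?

$5.09

Crossword puzzle book $7.70: printed books → 3.75% + 1.5% local = 5.25% → $0.40
Canvas tote bag $22.85: everything else → 6.75% + 0% local = 6.75% → $1.54
Deli sandwich $10.59: prepared food → 7.25% + 2.75% local = 10% → $1.06
Bag of rice (5 lb) $10.49: unprepared food → 5.75% + 1.25% local = 7% → $0.73
Sushi platter $13.57: prepared food → 7.25% + 2.75% local = 10% → $1.36
Total tax = $0.40 + $1.54 + $1.06 + $0.73 + $1.36 = $5.09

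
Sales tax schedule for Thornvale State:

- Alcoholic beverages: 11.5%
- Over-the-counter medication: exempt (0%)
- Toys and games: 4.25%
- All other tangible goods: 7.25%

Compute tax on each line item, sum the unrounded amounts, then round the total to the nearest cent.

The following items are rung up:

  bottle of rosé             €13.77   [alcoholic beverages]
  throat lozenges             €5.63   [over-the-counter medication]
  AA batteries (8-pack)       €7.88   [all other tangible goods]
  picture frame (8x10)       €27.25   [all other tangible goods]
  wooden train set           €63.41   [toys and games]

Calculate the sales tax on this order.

Bottle of rosé €13.77: alcoholic beverages → 11.5% → €1.58355
Throat lozenges €5.63: over-the-counter medication → 0% → €0.00
AA batteries (8-pack) €7.88: all other tangible goods → 7.25% → €0.5713
Picture frame (8x10) €27.25: all other tangible goods → 7.25% → €1.975625
Wooden train set €63.41: toys and games → 4.25% → €2.694925
Unrounded tax sum = €6.8254 → €6.83

€6.83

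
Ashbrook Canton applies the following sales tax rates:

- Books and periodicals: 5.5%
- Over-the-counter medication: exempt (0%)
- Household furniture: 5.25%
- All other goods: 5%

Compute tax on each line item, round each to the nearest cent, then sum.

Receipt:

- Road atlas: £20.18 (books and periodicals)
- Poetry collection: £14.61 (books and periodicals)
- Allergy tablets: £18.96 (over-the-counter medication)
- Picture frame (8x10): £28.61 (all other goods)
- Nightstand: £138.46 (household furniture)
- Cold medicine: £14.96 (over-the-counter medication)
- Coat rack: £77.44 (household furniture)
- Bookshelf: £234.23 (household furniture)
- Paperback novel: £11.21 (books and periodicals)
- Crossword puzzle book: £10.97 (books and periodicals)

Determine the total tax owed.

Road atlas £20.18: books and periodicals → 5.5% → £1.11
Poetry collection £14.61: books and periodicals → 5.5% → £0.80
Allergy tablets £18.96: over-the-counter medication → 0% → £0.00
Picture frame (8x10) £28.61: all other goods → 5% → £1.43
Nightstand £138.46: household furniture → 5.25% → £7.27
Cold medicine £14.96: over-the-counter medication → 0% → £0.00
Coat rack £77.44: household furniture → 5.25% → £4.07
Bookshelf £234.23: household furniture → 5.25% → £12.30
Paperback novel £11.21: books and periodicals → 5.5% → £0.62
Crossword puzzle book £10.97: books and periodicals → 5.5% → £0.60
Total tax = £1.11 + £0.80 + £1.43 + £7.27 + £4.07 + £12.30 + £0.62 + £0.60 = £28.20

£28.20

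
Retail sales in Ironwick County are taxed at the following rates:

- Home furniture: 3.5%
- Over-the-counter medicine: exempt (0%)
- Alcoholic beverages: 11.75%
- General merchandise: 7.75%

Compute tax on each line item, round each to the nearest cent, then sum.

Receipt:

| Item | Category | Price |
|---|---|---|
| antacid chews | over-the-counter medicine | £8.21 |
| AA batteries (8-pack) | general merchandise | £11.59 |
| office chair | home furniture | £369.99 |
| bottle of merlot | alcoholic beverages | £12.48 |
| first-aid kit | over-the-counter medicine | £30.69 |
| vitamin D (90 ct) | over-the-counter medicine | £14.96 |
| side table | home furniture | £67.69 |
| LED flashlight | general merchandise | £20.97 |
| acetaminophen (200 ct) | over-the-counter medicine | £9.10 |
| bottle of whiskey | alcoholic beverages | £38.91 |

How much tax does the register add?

£23.89

Antacid chews £8.21: over-the-counter medicine → 0% → £0.00
AA batteries (8-pack) £11.59: general merchandise → 7.75% → £0.90
Office chair £369.99: home furniture → 3.5% → £12.95
Bottle of merlot £12.48: alcoholic beverages → 11.75% → £1.47
First-aid kit £30.69: over-the-counter medicine → 0% → £0.00
Vitamin D (90 ct) £14.96: over-the-counter medicine → 0% → £0.00
Side table £67.69: home furniture → 3.5% → £2.37
LED flashlight £20.97: general merchandise → 7.75% → £1.63
Acetaminophen (200 ct) £9.10: over-the-counter medicine → 0% → £0.00
Bottle of whiskey £38.91: alcoholic beverages → 11.75% → £4.57
Total tax = £0.90 + £12.95 + £1.47 + £2.37 + £1.63 + £4.57 = £23.89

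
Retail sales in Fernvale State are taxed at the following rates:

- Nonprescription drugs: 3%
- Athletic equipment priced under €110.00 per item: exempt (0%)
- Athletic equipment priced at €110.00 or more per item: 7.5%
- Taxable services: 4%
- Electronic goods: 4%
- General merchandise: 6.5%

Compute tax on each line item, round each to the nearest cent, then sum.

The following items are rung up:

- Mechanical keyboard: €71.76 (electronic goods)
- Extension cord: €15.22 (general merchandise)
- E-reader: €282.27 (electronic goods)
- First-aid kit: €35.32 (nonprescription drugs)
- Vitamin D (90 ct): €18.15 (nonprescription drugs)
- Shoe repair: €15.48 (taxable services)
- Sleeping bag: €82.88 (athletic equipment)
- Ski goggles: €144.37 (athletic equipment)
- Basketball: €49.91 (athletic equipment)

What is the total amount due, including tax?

Mechanical keyboard €71.76: electronic goods → 4% → €2.87
Extension cord €15.22: general merchandise → 6.5% → €0.99
E-reader €282.27: electronic goods → 4% → €11.29
First-aid kit €35.32: nonprescription drugs → 3% → €1.06
Vitamin D (90 ct) €18.15: nonprescription drugs → 3% → €0.54
Shoe repair €15.48: taxable services → 4% → €0.62
Sleeping bag €82.88: athletic equipment, under €110.00 → 0% → €0.00
Ski goggles €144.37: athletic equipment, €110.00 or more → 7.5% → €10.83
Basketball €49.91: athletic equipment, under €110.00 → 0% → €0.00
Subtotal = €715.36; tax = €28.20; total due = €743.56

€743.56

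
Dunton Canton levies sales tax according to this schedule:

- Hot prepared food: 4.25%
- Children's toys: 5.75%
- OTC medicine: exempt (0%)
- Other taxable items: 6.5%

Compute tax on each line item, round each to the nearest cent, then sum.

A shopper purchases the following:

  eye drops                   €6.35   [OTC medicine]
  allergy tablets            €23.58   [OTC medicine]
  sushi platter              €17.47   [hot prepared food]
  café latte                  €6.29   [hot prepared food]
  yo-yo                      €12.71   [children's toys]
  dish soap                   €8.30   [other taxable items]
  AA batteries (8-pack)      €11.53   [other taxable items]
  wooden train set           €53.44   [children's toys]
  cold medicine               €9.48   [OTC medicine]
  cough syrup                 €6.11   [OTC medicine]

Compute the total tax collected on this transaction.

€6.10

Eye drops €6.35: OTC medicine → 0% → €0.00
Allergy tablets €23.58: OTC medicine → 0% → €0.00
Sushi platter €17.47: hot prepared food → 4.25% → €0.74
Café latte €6.29: hot prepared food → 4.25% → €0.27
Yo-yo €12.71: children's toys → 5.75% → €0.73
Dish soap €8.30: other taxable items → 6.5% → €0.54
AA batteries (8-pack) €11.53: other taxable items → 6.5% → €0.75
Wooden train set €53.44: children's toys → 5.75% → €3.07
Cold medicine €9.48: OTC medicine → 0% → €0.00
Cough syrup €6.11: OTC medicine → 0% → €0.00
Total tax = €0.74 + €0.27 + €0.73 + €0.54 + €0.75 + €3.07 = €6.10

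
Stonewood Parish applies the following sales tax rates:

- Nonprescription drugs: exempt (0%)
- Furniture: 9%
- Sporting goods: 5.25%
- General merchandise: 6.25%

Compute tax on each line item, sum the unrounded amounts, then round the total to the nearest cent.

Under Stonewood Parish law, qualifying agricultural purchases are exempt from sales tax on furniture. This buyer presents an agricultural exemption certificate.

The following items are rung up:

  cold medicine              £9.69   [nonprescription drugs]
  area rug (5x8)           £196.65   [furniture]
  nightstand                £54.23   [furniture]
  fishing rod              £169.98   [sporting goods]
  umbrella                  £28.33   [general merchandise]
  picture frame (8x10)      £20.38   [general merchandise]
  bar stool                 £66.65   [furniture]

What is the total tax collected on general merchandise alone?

Umbrella £28.33: general merchandise → 6.25% → £1.770625
Picture frame (8x10) £20.38: general merchandise → 6.25% → £1.27375
Tax on general merchandise: unrounded sum = £3.044375 → £3.04

£3.04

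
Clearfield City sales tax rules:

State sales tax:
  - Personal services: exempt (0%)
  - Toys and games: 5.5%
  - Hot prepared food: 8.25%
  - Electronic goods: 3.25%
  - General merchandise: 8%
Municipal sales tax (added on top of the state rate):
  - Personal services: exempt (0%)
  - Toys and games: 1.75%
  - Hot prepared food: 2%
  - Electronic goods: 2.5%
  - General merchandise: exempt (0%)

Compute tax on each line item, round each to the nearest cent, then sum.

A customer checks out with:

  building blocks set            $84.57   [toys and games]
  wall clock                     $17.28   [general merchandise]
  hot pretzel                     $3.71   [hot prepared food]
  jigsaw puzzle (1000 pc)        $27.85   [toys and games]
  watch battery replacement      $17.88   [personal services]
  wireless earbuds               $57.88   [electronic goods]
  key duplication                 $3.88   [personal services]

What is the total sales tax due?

$13.24

Building blocks set $84.57: toys and games → 5.5% + 1.75% municipal = 7.25% → $6.13
Wall clock $17.28: general merchandise → 8% + 0% municipal = 8% → $1.38
Hot pretzel $3.71: hot prepared food → 8.25% + 2% municipal = 10.25% → $0.38
Jigsaw puzzle (1000 pc) $27.85: toys and games → 5.5% + 1.75% municipal = 7.25% → $2.02
Watch battery replacement $17.88: personal services → 0% + 0% municipal = 0% → $0.00
Wireless earbuds $57.88: electronic goods → 3.25% + 2.5% municipal = 5.75% → $3.33
Key duplication $3.88: personal services → 0% + 0% municipal = 0% → $0.00
Total tax = $6.13 + $1.38 + $0.38 + $2.02 + $3.33 = $13.24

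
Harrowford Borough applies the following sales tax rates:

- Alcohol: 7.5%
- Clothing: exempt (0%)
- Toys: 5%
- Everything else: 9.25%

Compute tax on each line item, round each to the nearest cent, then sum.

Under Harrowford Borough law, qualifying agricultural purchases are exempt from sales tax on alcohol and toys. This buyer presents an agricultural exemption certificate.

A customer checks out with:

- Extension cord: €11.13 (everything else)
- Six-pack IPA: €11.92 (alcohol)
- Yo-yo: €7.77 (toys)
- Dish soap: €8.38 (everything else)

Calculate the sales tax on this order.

€1.81

Extension cord €11.13: everything else → 9.25% → €1.03
Six-pack IPA €11.92: alcohol, buyer-exempt → 0% → €0.00
Yo-yo €7.77: toys, buyer-exempt → 0% → €0.00
Dish soap €8.38: everything else → 9.25% → €0.78
Total tax = €1.03 + €0.78 = €1.81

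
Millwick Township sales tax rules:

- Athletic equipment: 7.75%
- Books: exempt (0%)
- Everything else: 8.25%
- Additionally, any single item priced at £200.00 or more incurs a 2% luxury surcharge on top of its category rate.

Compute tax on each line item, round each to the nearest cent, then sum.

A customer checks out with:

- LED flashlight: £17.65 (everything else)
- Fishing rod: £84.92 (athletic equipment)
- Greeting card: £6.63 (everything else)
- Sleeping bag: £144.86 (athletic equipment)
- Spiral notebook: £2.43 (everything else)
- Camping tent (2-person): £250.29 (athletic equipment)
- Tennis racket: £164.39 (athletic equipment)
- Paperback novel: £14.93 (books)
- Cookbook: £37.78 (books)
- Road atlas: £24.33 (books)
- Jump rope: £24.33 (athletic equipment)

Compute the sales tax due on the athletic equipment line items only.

Fishing rod £84.92: athletic equipment → 7.75% → £6.58
Sleeping bag £144.86: athletic equipment → 7.75% → £11.23
Camping tent (2-person) £250.29: athletic equipment → 7.75% + 2% surcharge = 9.75% → £24.40
Tennis racket £164.39: athletic equipment → 7.75% → £12.74
Jump rope £24.33: athletic equipment → 7.75% → £1.89
Tax on athletic equipment = £6.58 + £11.23 + £24.40 + £12.74 + £1.89 = £56.84

£56.84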